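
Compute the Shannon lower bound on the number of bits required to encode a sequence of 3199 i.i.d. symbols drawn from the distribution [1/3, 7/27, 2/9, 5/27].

Entropy H = 1.9660 bits/symbol
Minimum bits = H × n = 1.9660 × 3199
= 6289.20 bits


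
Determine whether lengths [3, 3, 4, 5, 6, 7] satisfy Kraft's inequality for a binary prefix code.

Kraft inequality: Σ 2^(-l_i) ≤ 1 for prefix-free code
Calculating: 2^(-3) + 2^(-3) + 2^(-4) + 2^(-5) + 2^(-6) + 2^(-7)
= 0.125 + 0.125 + 0.0625 + 0.03125 + 0.015625 + 0.0078125
= 0.3672
Since 0.3672 ≤ 1, prefix-free code exists


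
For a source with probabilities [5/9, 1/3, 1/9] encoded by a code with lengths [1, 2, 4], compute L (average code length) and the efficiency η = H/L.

Average length L = Σ p_i × l_i = 1.6667 bits
Entropy H = 1.3516 bits
Efficiency η = H/L × 100% = 81.10%


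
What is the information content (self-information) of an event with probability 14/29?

Information content I(x) = -log₂(p(x))
I = -log₂(14/29) = -log₂(0.4828)
I = 1.0506 bits


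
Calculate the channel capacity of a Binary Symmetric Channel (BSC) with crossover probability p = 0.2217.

For BSC with error probability p:
C = 1 - H(p) where H(p) is binary entropy
H(0.2217) = -0.2217 × log₂(0.2217) - 0.7783 × log₂(0.7783)
H(p) = 0.7633
C = 1 - 0.7633 = 0.2367 bits/use


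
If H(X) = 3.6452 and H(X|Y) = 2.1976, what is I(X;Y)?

I(X;Y) = H(X) - H(X|Y)
I(X;Y) = 3.6452 - 2.1976 = 1.4476 bits


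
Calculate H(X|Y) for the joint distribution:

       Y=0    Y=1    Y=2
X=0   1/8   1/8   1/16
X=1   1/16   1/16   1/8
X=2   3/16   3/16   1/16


H(X|Y) = Σ_y p(y) H(X|Y=y)
  p(Y=0) = 3/8, H(X|Y=0) = 1.4591
  p(Y=1) = 3/8, H(X|Y=1) = 1.4591
  p(Y=2) = 1/4, H(X|Y=2) = 1.5000
H(X|Y) = 0.3750×1.4591 + 0.3750×1.4591 + 0.2500×1.5000 = 1.4694 bits


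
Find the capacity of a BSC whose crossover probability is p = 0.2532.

For BSC with error probability p:
C = 1 - H(p) where H(p) is binary entropy
H(0.2532) = -0.2532 × log₂(0.2532) - 0.7468 × log₂(0.7468)
H(p) = 0.8163
C = 1 - 0.8163 = 0.1837 bits/use


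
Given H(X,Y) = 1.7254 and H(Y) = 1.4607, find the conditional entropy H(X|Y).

Chain rule: H(X,Y) = H(X|Y) + H(Y)
H(X|Y) = H(X,Y) - H(Y) = 1.7254 - 1.4607 = 0.2647 bits


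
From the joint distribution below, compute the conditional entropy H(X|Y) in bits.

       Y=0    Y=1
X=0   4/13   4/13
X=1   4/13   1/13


H(X|Y) = Σ_y p(y) H(X|Y=y)
  p(Y=0) = 8/13, H(X|Y=0) = 1.0000
  p(Y=1) = 5/13, H(X|Y=1) = 0.7219
H(X|Y) = 0.6154×1.0000 + 0.3846×0.7219 = 0.8930 bits


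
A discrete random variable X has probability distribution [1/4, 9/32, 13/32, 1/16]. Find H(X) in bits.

H(X) = -Σ p(x) log₂ p(x)
  -1/4 × log₂(1/4) = 0.5000
  -9/32 × log₂(9/32) = 0.5147
  -13/32 × log₂(13/32) = 0.5279
  -1/16 × log₂(1/16) = 0.2500
H(X) = 1.7927 bits


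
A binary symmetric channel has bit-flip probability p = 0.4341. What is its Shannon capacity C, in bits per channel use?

For BSC with error probability p:
C = 1 - H(p) where H(p) is binary entropy
H(0.4341) = -0.4341 × log₂(0.4341) - 0.5659 × log₂(0.5659)
H(p) = 0.9874
C = 1 - 0.9874 = 0.0126 bits/use


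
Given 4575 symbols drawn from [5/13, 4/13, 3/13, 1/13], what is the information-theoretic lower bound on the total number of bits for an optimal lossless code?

Entropy H = 1.8262 bits/symbol
Minimum bits = H × n = 1.8262 × 4575
= 8355.07 bits


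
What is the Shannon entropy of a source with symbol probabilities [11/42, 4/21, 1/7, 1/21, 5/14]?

H(X) = -Σ p(x) log₂ p(x)
  -11/42 × log₂(11/42) = 0.5062
  -4/21 × log₂(4/21) = 0.4557
  -1/7 × log₂(1/7) = 0.4011
  -1/21 × log₂(1/21) = 0.2092
  -5/14 × log₂(5/14) = 0.5305
H(X) = 2.1026 bits


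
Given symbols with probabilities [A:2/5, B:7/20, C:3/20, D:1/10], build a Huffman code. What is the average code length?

Huffman tree construction:
Combine smallest probabilities repeatedly
Resulting codes:
  A: 0 (length 1)
  B: 11 (length 2)
  C: 101 (length 3)
  D: 100 (length 3)
Average length = Σ p(s) × length(s) = 1.8500 bits


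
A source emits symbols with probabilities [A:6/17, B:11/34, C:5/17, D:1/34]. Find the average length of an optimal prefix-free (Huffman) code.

Huffman tree construction:
Combine smallest probabilities repeatedly
Resulting codes:
  A: 0 (length 1)
  B: 10 (length 2)
  C: 111 (length 3)
  D: 110 (length 3)
Average length = Σ p(s) × length(s) = 1.9706 bits


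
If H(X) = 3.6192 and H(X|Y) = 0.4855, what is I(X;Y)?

I(X;Y) = H(X) - H(X|Y)
I(X;Y) = 3.6192 - 0.4855 = 3.1337 bits


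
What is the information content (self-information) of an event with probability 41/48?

Information content I(x) = -log₂(p(x))
I = -log₂(41/48) = -log₂(0.8542)
I = 0.2274 bits


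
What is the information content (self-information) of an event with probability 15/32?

Information content I(x) = -log₂(p(x))
I = -log₂(15/32) = -log₂(0.4688)
I = 1.0931 bits


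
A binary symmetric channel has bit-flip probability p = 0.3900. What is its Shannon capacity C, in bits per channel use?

For BSC with error probability p:
C = 1 - H(p) where H(p) is binary entropy
H(0.3900) = -0.3900 × log₂(0.3900) - 0.6100 × log₂(0.6100)
H(p) = 0.9648
C = 1 - 0.9648 = 0.0352 bits/use


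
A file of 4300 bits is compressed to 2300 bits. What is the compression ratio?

Compression ratio = Original / Compressed
= 4300 / 2300 = 1.87:1


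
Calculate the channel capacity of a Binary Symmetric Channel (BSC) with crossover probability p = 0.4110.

For BSC with error probability p:
C = 1 - H(p) where H(p) is binary entropy
H(0.4110) = -0.4110 × log₂(0.4110) - 0.5890 × log₂(0.5890)
H(p) = 0.9770
C = 1 - 0.9770 = 0.0230 bits/use


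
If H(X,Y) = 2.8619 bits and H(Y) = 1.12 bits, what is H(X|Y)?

Chain rule: H(X,Y) = H(X|Y) + H(Y)
H(X|Y) = H(X,Y) - H(Y) = 2.8619 - 1.12 = 1.7419 bits


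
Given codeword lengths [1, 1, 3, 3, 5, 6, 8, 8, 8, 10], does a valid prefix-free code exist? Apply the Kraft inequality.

Kraft inequality: Σ 2^(-l_i) ≤ 1 for prefix-free code
Calculating: 2^(-1) + 2^(-1) + 2^(-3) + 2^(-3) + 2^(-5) + 2^(-6) + 2^(-8) + 2^(-8) + 2^(-8) + 2^(-10)
= 0.5 + 0.5 + 0.125 + 0.125 + 0.03125 + 0.015625 + 0.00390625 + 0.00390625 + 0.00390625 + 0.0009765625
= 1.3096
Since 1.3096 > 1, prefix-free code does not exist


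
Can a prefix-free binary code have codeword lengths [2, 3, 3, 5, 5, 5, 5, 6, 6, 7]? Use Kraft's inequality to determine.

Kraft inequality: Σ 2^(-l_i) ≤ 1 for prefix-free code
Calculating: 2^(-2) + 2^(-3) + 2^(-3) + 2^(-5) + 2^(-5) + 2^(-5) + 2^(-5) + 2^(-6) + 2^(-6) + 2^(-7)
= 0.25 + 0.125 + 0.125 + 0.03125 + 0.03125 + 0.03125 + 0.03125 + 0.015625 + 0.015625 + 0.0078125
= 0.6641
Since 0.6641 ≤ 1, prefix-free code exists


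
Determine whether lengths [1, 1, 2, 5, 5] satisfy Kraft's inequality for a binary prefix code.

Kraft inequality: Σ 2^(-l_i) ≤ 1 for prefix-free code
Calculating: 2^(-1) + 2^(-1) + 2^(-2) + 2^(-5) + 2^(-5)
= 0.5 + 0.5 + 0.25 + 0.03125 + 0.03125
= 1.3125
Since 1.3125 > 1, prefix-free code does not exist


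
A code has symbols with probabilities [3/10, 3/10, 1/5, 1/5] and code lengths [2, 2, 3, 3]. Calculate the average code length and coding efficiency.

Average length L = Σ p_i × l_i = 2.4000 bits
Entropy H = 1.9710 bits
Efficiency η = H/L × 100% = 82.12%


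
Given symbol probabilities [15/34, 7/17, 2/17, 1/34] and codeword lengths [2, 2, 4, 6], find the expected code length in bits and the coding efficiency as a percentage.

Average length L = Σ p_i × l_i = 2.3529 bits
Entropy H = 1.5608 bits
Efficiency η = H/L × 100% = 66.33%


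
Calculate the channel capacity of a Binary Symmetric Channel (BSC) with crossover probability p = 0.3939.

For BSC with error probability p:
C = 1 - H(p) where H(p) is binary entropy
H(0.3939) = -0.3939 × log₂(0.3939) - 0.6061 × log₂(0.6061)
H(p) = 0.9673
C = 1 - 0.9673 = 0.0327 bits/use


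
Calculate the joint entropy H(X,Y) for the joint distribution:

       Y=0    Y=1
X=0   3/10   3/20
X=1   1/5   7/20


H(X,Y) = -Σ p(x,y) log₂ p(x,y)
  p(0,0)=3/10: -0.3000 × log₂(0.3000) = 0.5211
  p(0,1)=3/20: -0.1500 × log₂(0.1500) = 0.4105
  p(1,0)=1/5: -0.2000 × log₂(0.2000) = 0.4644
  p(1,1)=7/20: -0.3500 × log₂(0.3500) = 0.5301
H(X,Y) = 1.9261 bits


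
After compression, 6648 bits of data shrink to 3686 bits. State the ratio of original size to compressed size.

Compression ratio = Original / Compressed
= 6648 / 3686 = 1.80:1


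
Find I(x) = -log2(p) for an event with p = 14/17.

Information content I(x) = -log₂(p(x))
I = -log₂(14/17) = -log₂(0.8235)
I = 0.2801 bits


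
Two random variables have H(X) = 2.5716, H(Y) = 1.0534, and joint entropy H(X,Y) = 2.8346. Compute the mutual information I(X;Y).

I(X;Y) = H(X) + H(Y) - H(X,Y)
I(X;Y) = 2.5716 + 1.0534 - 2.8346 = 0.7904 bits


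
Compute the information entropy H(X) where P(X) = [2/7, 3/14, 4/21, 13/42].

H(X) = -Σ p(x) log₂ p(x)
  -2/7 × log₂(2/7) = 0.5164
  -3/14 × log₂(3/14) = 0.4762
  -4/21 × log₂(4/21) = 0.4557
  -13/42 × log₂(13/42) = 0.5237
H(X) = 1.9720 bits


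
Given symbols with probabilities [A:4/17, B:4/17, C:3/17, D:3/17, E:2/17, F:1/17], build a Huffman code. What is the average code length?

Huffman tree construction:
Combine smallest probabilities repeatedly
Resulting codes:
  A: 01 (length 2)
  B: 10 (length 2)
  C: 110 (length 3)
  D: 111 (length 3)
  E: 001 (length 3)
  F: 000 (length 3)
Average length = Σ p(s) × length(s) = 2.5294 bits


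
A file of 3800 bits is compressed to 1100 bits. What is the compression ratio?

Compression ratio = Original / Compressed
= 3800 / 1100 = 3.45:1


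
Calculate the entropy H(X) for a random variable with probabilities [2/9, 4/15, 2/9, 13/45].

H(X) = -Σ p(x) log₂ p(x)
  -2/9 × log₂(2/9) = 0.4822
  -4/15 × log₂(4/15) = 0.5085
  -2/9 × log₂(2/9) = 0.4822
  -13/45 × log₂(13/45) = 0.5175
H(X) = 1.9904 bits


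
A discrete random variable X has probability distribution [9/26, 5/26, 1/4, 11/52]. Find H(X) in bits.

H(X) = -Σ p(x) log₂ p(x)
  -9/26 × log₂(9/26) = 0.5298
  -5/26 × log₂(5/26) = 0.4574
  -1/4 × log₂(1/4) = 0.5000
  -11/52 × log₂(11/52) = 0.4741
H(X) = 1.9613 bits


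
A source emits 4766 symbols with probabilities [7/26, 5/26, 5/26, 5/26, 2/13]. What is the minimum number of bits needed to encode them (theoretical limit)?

Entropy H = 2.2973 bits/symbol
Minimum bits = H × n = 2.2973 × 4766
= 10949.16 bits


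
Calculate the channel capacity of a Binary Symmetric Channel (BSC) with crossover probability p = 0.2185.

For BSC with error probability p:
C = 1 - H(p) where H(p) is binary entropy
H(0.2185) = -0.2185 × log₂(0.2185) - 0.7815 × log₂(0.7815)
H(p) = 0.7574
C = 1 - 0.7574 = 0.2426 bits/use


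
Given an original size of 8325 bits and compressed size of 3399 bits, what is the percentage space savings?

Space savings = (1 - Compressed/Original) × 100%
= (1 - 3399/8325) × 100%
= 59.17%


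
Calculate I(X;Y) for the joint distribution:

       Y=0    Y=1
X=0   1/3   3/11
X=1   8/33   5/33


H(X) = 0.9673, H(Y) = 0.9834, H(X,Y) = 1.9476
I(X;Y) = H(X) + H(Y) - H(X,Y) = 0.0030 bits


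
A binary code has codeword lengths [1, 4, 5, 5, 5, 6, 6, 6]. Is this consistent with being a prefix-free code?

Kraft inequality: Σ 2^(-l_i) ≤ 1 for prefix-free code
Calculating: 2^(-1) + 2^(-4) + 2^(-5) + 2^(-5) + 2^(-5) + 2^(-6) + 2^(-6) + 2^(-6)
= 0.5 + 0.0625 + 0.03125 + 0.03125 + 0.03125 + 0.015625 + 0.015625 + 0.015625
= 0.7031
Since 0.7031 ≤ 1, prefix-free code exists


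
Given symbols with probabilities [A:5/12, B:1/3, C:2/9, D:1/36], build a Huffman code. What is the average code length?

Huffman tree construction:
Combine smallest probabilities repeatedly
Resulting codes:
  A: 0 (length 1)
  B: 11 (length 2)
  C: 101 (length 3)
  D: 100 (length 3)
Average length = Σ p(s) × length(s) = 1.8333 bits


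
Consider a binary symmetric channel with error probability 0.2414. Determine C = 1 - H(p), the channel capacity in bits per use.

For BSC with error probability p:
C = 1 - H(p) where H(p) is binary entropy
H(0.2414) = -0.2414 × log₂(0.2414) - 0.7586 × log₂(0.7586)
H(p) = 0.7974
C = 1 - 0.7974 = 0.2026 bits/use


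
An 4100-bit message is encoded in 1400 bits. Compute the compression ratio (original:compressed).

Compression ratio = Original / Compressed
= 4100 / 1400 = 2.93:1


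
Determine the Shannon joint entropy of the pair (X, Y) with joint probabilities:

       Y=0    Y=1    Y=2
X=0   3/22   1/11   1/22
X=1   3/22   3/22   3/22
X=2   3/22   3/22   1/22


H(X,Y) = -Σ p(x,y) log₂ p(x,y)
  p(0,0)=3/22: -0.1364 × log₂(0.1364) = 0.3920
  p(0,1)=1/11: -0.0909 × log₂(0.0909) = 0.3145
  p(0,2)=1/22: -0.0455 × log₂(0.0455) = 0.2027
  p(1,0)=3/22: -0.1364 × log₂(0.1364) = 0.3920
  p(1,1)=3/22: -0.1364 × log₂(0.1364) = 0.3920
  p(1,2)=3/22: -0.1364 × log₂(0.1364) = 0.3920
  p(2,0)=3/22: -0.1364 × log₂(0.1364) = 0.3920
  p(2,1)=3/22: -0.1364 × log₂(0.1364) = 0.3920
  p(2,2)=1/22: -0.0455 × log₂(0.0455) = 0.2027
H(X,Y) = 3.0717 bits


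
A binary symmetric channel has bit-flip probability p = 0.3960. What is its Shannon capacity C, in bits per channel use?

For BSC with error probability p:
C = 1 - H(p) where H(p) is binary entropy
H(0.3960) = -0.3960 × log₂(0.3960) - 0.6040 × log₂(0.6040)
H(p) = 0.9686
C = 1 - 0.9686 = 0.0314 bits/use


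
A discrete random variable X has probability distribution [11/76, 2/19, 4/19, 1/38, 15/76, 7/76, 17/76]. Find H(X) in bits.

H(X) = -Σ p(x) log₂ p(x)
  -11/76 × log₂(11/76) = 0.4036
  -2/19 × log₂(2/19) = 0.3419
  -4/19 × log₂(4/19) = 0.4732
  -1/38 × log₂(1/38) = 0.1381
  -15/76 × log₂(15/76) = 0.4620
  -7/76 × log₂(7/76) = 0.3169
  -17/76 × log₂(17/76) = 0.4833
H(X) = 2.6190 bits


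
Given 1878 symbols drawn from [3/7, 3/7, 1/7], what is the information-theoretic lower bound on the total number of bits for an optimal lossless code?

Entropy H = 1.4488 bits/symbol
Minimum bits = H × n = 1.4488 × 1878
= 2720.88 bits


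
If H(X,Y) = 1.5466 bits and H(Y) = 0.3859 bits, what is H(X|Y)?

Chain rule: H(X,Y) = H(X|Y) + H(Y)
H(X|Y) = H(X,Y) - H(Y) = 1.5466 - 0.3859 = 1.1607 bits


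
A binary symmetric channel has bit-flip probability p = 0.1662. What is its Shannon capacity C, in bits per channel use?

For BSC with error probability p:
C = 1 - H(p) where H(p) is binary entropy
H(0.1662) = -0.1662 × log₂(0.1662) - 0.8338 × log₂(0.8338)
H(p) = 0.6489
C = 1 - 0.6489 = 0.3511 bits/use


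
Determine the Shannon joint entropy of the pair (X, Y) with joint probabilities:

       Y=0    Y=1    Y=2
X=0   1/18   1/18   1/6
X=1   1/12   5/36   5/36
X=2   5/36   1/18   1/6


H(X,Y) = -Σ p(x,y) log₂ p(x,y)
  p(0,0)=1/18: -0.0556 × log₂(0.0556) = 0.2317
  p(0,1)=1/18: -0.0556 × log₂(0.0556) = 0.2317
  p(0,2)=1/6: -0.1667 × log₂(0.1667) = 0.4308
  p(1,0)=1/12: -0.0833 × log₂(0.0833) = 0.2987
  p(1,1)=5/36: -0.1389 × log₂(0.1389) = 0.3956
  p(1,2)=5/36: -0.1389 × log₂(0.1389) = 0.3956
  p(2,0)=5/36: -0.1389 × log₂(0.1389) = 0.3956
  p(2,1)=1/18: -0.0556 × log₂(0.0556) = 0.2317
  p(2,2)=1/6: -0.1667 × log₂(0.1667) = 0.4308
H(X,Y) = 3.0421 bits


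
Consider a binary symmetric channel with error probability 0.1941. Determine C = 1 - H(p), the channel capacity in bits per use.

For BSC with error probability p:
C = 1 - H(p) where H(p) is binary entropy
H(0.1941) = -0.1941 × log₂(0.1941) - 0.8059 × log₂(0.8059)
H(p) = 0.7100
C = 1 - 0.7100 = 0.2900 bits/use


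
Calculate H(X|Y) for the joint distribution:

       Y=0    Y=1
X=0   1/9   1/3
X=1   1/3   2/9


H(X|Y) = Σ_y p(y) H(X|Y=y)
  p(Y=0) = 4/9, H(X|Y=0) = 0.8113
  p(Y=1) = 5/9, H(X|Y=1) = 0.9710
H(X|Y) = 0.4444×0.8113 + 0.5556×0.9710 = 0.9000 bits


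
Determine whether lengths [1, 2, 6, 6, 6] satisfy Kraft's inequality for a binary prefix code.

Kraft inequality: Σ 2^(-l_i) ≤ 1 for prefix-free code
Calculating: 2^(-1) + 2^(-2) + 2^(-6) + 2^(-6) + 2^(-6)
= 0.5 + 0.25 + 0.015625 + 0.015625 + 0.015625
= 0.7969
Since 0.7969 ≤ 1, prefix-free code exists


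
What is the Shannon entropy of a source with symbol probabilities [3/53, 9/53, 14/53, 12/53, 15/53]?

H(X) = -Σ p(x) log₂ p(x)
  -3/53 × log₂(3/53) = 0.2345
  -9/53 × log₂(9/53) = 0.4344
  -14/53 × log₂(14/53) = 0.5073
  -12/53 × log₂(12/53) = 0.4852
  -15/53 × log₂(15/53) = 0.5154
H(X) = 2.1768 bits


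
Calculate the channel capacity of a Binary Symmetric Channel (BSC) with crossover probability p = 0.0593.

For BSC with error probability p:
C = 1 - H(p) where H(p) is binary entropy
H(0.0593) = -0.0593 × log₂(0.0593) - 0.9407 × log₂(0.9407)
H(p) = 0.3247
C = 1 - 0.3247 = 0.6753 bits/use


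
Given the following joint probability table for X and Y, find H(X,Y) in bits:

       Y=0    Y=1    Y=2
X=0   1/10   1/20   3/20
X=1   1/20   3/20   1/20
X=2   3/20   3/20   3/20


H(X,Y) = -Σ p(x,y) log₂ p(x,y)
  p(0,0)=1/10: -0.1000 × log₂(0.1000) = 0.3322
  p(0,1)=1/20: -0.0500 × log₂(0.0500) = 0.2161
  p(0,2)=3/20: -0.1500 × log₂(0.1500) = 0.4105
  p(1,0)=1/20: -0.0500 × log₂(0.0500) = 0.2161
  p(1,1)=3/20: -0.1500 × log₂(0.1500) = 0.4105
  p(1,2)=1/20: -0.0500 × log₂(0.0500) = 0.2161
  p(2,0)=3/20: -0.1500 × log₂(0.1500) = 0.4105
  p(2,1)=3/20: -0.1500 × log₂(0.1500) = 0.4105
  p(2,2)=3/20: -0.1500 × log₂(0.1500) = 0.4105
H(X,Y) = 3.0332 bits


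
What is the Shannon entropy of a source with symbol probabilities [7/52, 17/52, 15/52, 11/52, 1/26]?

H(X) = -Σ p(x) log₂ p(x)
  -7/52 × log₂(7/52) = 0.3895
  -17/52 × log₂(17/52) = 0.5273
  -15/52 × log₂(15/52) = 0.5174
  -11/52 × log₂(11/52) = 0.4741
  -1/26 × log₂(1/26) = 0.1808
H(X) = 2.0890 bits


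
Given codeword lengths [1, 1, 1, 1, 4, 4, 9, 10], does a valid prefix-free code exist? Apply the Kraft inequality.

Kraft inequality: Σ 2^(-l_i) ≤ 1 for prefix-free code
Calculating: 2^(-1) + 2^(-1) + 2^(-1) + 2^(-1) + 2^(-4) + 2^(-4) + 2^(-9) + 2^(-10)
= 0.5 + 0.5 + 0.5 + 0.5 + 0.0625 + 0.0625 + 0.001953125 + 0.0009765625
= 2.1279
Since 2.1279 > 1, prefix-free code does not exist


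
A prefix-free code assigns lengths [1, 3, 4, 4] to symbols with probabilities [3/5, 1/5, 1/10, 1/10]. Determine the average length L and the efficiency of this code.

Average length L = Σ p_i × l_i = 2.0000 bits
Entropy H = 1.5710 bits
Efficiency η = H/L × 100% = 78.55%


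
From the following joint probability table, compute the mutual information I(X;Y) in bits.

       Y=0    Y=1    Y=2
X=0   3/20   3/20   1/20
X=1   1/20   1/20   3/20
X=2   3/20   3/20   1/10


H(X) = 1.5589, H(Y) = 1.5813, H(X,Y) = 3.0332
I(X;Y) = H(X) + H(Y) - H(X,Y) = 0.1070 bits


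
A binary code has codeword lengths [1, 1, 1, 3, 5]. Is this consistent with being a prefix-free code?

Kraft inequality: Σ 2^(-l_i) ≤ 1 for prefix-free code
Calculating: 2^(-1) + 2^(-1) + 2^(-1) + 2^(-3) + 2^(-5)
= 0.5 + 0.5 + 0.5 + 0.125 + 0.03125
= 1.6562
Since 1.6562 > 1, prefix-free code does not exist


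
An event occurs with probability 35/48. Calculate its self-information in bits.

Information content I(x) = -log₂(p(x))
I = -log₂(35/48) = -log₂(0.7292)
I = 0.4557 bits


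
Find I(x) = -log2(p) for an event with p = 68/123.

Information content I(x) = -log₂(p(x))
I = -log₂(68/123) = -log₂(0.5528)
I = 0.8551 bits


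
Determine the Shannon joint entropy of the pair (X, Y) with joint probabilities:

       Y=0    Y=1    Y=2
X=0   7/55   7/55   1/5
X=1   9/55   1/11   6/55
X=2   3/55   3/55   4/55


H(X,Y) = -Σ p(x,y) log₂ p(x,y)
  p(0,0)=7/55: -0.1273 × log₂(0.1273) = 0.3785
  p(0,1)=7/55: -0.1273 × log₂(0.1273) = 0.3785
  p(0,2)=1/5: -0.2000 × log₂(0.2000) = 0.4644
  p(1,0)=9/55: -0.1636 × log₂(0.1636) = 0.4273
  p(1,1)=1/11: -0.0909 × log₂(0.0909) = 0.3145
  p(1,2)=6/55: -0.1091 × log₂(0.1091) = 0.3487
  p(2,0)=3/55: -0.0545 × log₂(0.0545) = 0.2289
  p(2,1)=3/55: -0.0545 × log₂(0.0545) = 0.2289
  p(2,2)=4/55: -0.0727 × log₂(0.0727) = 0.2750
H(X,Y) = 3.0447 bits


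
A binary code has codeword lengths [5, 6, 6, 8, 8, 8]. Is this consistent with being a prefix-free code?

Kraft inequality: Σ 2^(-l_i) ≤ 1 for prefix-free code
Calculating: 2^(-5) + 2^(-6) + 2^(-6) + 2^(-8) + 2^(-8) + 2^(-8)
= 0.03125 + 0.015625 + 0.015625 + 0.00390625 + 0.00390625 + 0.00390625
= 0.0742
Since 0.0742 ≤ 1, prefix-free code exists


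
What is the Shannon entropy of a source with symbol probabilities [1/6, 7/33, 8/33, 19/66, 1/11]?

H(X) = -Σ p(x) log₂ p(x)
  -1/6 × log₂(1/6) = 0.4308
  -7/33 × log₂(7/33) = 0.4745
  -8/33 × log₂(8/33) = 0.4956
  -19/66 × log₂(19/66) = 0.5172
  -1/11 × log₂(1/11) = 0.3145
H(X) = 2.2326 bits


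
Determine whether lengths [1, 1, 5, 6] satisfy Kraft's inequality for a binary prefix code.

Kraft inequality: Σ 2^(-l_i) ≤ 1 for prefix-free code
Calculating: 2^(-1) + 2^(-1) + 2^(-5) + 2^(-6)
= 0.5 + 0.5 + 0.03125 + 0.015625
= 1.0469
Since 1.0469 > 1, prefix-free code does not exist


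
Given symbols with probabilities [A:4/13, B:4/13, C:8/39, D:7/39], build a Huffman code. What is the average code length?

Huffman tree construction:
Combine smallest probabilities repeatedly
Resulting codes:
  A: 10 (length 2)
  B: 11 (length 2)
  C: 01 (length 2)
  D: 00 (length 2)
Average length = Σ p(s) × length(s) = 2.0000 bits


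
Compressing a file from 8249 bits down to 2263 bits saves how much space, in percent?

Space savings = (1 - Compressed/Original) × 100%
= (1 - 2263/8249) × 100%
= 72.57%


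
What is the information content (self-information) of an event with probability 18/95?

Information content I(x) = -log₂(p(x))
I = -log₂(18/95) = -log₂(0.1895)
I = 2.3999 bits


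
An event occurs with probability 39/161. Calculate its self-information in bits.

Information content I(x) = -log₂(p(x))
I = -log₂(39/161) = -log₂(0.2422)
I = 2.0455 bits


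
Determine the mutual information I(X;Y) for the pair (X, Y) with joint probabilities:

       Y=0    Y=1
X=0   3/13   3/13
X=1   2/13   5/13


H(X) = 0.9957, H(Y) = 0.9612, H(X,Y) = 1.9220
I(X;Y) = H(X) + H(Y) - H(X,Y) = 0.0349 bits


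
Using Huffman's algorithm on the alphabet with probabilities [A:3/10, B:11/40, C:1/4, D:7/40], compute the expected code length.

Huffman tree construction:
Combine smallest probabilities repeatedly
Resulting codes:
  A: 11 (length 2)
  B: 10 (length 2)
  C: 01 (length 2)
  D: 00 (length 2)
Average length = Σ p(s) × length(s) = 2.0000 bits


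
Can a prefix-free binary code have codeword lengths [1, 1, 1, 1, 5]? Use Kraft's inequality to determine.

Kraft inequality: Σ 2^(-l_i) ≤ 1 for prefix-free code
Calculating: 2^(-1) + 2^(-1) + 2^(-1) + 2^(-1) + 2^(-5)
= 0.5 + 0.5 + 0.5 + 0.5 + 0.03125
= 2.0312
Since 2.0312 > 1, prefix-free code does not exist


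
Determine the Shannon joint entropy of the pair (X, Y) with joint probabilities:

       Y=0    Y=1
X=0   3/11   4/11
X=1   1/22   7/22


H(X,Y) = -Σ p(x,y) log₂ p(x,y)
  p(0,0)=3/11: -0.2727 × log₂(0.2727) = 0.5112
  p(0,1)=4/11: -0.3636 × log₂(0.3636) = 0.5307
  p(1,0)=1/22: -0.0455 × log₂(0.0455) = 0.2027
  p(1,1)=7/22: -0.3182 × log₂(0.3182) = 0.5257
H(X,Y) = 1.7703 bits


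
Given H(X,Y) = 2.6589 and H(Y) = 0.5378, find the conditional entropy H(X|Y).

Chain rule: H(X,Y) = H(X|Y) + H(Y)
H(X|Y) = H(X,Y) - H(Y) = 2.6589 - 0.5378 = 2.1211 bits


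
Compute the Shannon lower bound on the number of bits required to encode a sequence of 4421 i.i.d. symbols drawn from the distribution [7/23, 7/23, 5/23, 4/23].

Entropy H = 1.9621 bits/symbol
Minimum bits = H × n = 1.9621 × 4421
= 8674.64 bits


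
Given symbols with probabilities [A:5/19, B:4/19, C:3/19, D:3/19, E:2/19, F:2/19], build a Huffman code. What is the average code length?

Huffman tree construction:
Combine smallest probabilities repeatedly
Resulting codes:
  A: 10 (length 2)
  B: 00 (length 2)
  C: 110 (length 3)
  D: 111 (length 3)
  E: 010 (length 3)
  F: 011 (length 3)
Average length = Σ p(s) × length(s) = 2.5263 bits


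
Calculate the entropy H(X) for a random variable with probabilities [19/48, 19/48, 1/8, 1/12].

H(X) = -Σ p(x) log₂ p(x)
  -19/48 × log₂(19/48) = 0.5292
  -19/48 × log₂(19/48) = 0.5292
  -1/8 × log₂(1/8) = 0.3750
  -1/12 × log₂(1/12) = 0.2987
H(X) = 1.7322 bits


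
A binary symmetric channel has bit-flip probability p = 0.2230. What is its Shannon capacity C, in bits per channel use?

For BSC with error probability p:
C = 1 - H(p) where H(p) is binary entropy
H(0.2230) = -0.2230 × log₂(0.2230) - 0.7770 × log₂(0.7770)
H(p) = 0.7656
C = 1 - 0.7656 = 0.2344 bits/use


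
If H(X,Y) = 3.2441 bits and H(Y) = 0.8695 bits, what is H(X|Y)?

Chain rule: H(X,Y) = H(X|Y) + H(Y)
H(X|Y) = H(X,Y) - H(Y) = 3.2441 - 0.8695 = 2.3746 bits


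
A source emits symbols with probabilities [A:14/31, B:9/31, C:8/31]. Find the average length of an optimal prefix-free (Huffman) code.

Huffman tree construction:
Combine smallest probabilities repeatedly
Resulting codes:
  A: 0 (length 1)
  B: 11 (length 2)
  C: 10 (length 2)
Average length = Σ p(s) × length(s) = 1.5484 bits


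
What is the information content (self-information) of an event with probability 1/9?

Information content I(x) = -log₂(p(x))
I = -log₂(1/9) = -log₂(0.1111)
I = 3.1699 bits


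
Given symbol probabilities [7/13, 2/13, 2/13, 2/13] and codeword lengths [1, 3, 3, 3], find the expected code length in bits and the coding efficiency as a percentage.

Average length L = Σ p_i × l_i = 1.9231 bits
Entropy H = 1.7272 bits
Efficiency η = H/L × 100% = 89.82%


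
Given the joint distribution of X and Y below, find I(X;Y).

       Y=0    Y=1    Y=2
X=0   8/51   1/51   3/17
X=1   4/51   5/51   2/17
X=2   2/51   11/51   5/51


H(X) = 1.5799, H(Y) = 1.5699, H(X,Y) = 2.9408
I(X;Y) = H(X) + H(Y) - H(X,Y) = 0.2090 bits


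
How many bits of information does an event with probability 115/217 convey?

Information content I(x) = -log₂(p(x))
I = -log₂(115/217) = -log₂(0.5300)
I = 0.9161 bits


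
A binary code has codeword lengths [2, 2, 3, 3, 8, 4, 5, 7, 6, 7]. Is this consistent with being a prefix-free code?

Kraft inequality: Σ 2^(-l_i) ≤ 1 for prefix-free code
Calculating: 2^(-2) + 2^(-2) + 2^(-3) + 2^(-3) + 2^(-8) + 2^(-4) + 2^(-5) + 2^(-7) + 2^(-6) + 2^(-7)
= 0.25 + 0.25 + 0.125 + 0.125 + 0.00390625 + 0.0625 + 0.03125 + 0.0078125 + 0.015625 + 0.0078125
= 0.8789
Since 0.8789 ≤ 1, prefix-free code exists


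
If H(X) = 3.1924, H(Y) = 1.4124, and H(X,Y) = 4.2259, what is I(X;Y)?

I(X;Y) = H(X) + H(Y) - H(X,Y)
I(X;Y) = 3.1924 + 1.4124 - 4.2259 = 0.3789 bits


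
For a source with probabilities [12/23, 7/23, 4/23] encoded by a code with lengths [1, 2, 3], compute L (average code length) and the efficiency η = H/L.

Average length L = Σ p_i × l_i = 1.6522 bits
Entropy H = 1.4509 bits
Efficiency η = H/L × 100% = 87.82%


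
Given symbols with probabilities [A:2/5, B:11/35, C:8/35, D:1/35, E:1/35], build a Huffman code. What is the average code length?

Huffman tree construction:
Combine smallest probabilities repeatedly
Resulting codes:
  A: 0 (length 1)
  B: 11 (length 2)
  C: 101 (length 3)
  D: 1000 (length 4)
  E: 1001 (length 4)
Average length = Σ p(s) × length(s) = 1.9429 bits


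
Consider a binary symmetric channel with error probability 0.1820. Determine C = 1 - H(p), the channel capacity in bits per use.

For BSC with error probability p:
C = 1 - H(p) where H(p) is binary entropy
H(0.1820) = -0.1820 × log₂(0.1820) - 0.8180 × log₂(0.8180)
H(p) = 0.6844
C = 1 - 0.6844 = 0.3156 bits/use


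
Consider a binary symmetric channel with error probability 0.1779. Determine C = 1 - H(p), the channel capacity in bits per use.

For BSC with error probability p:
C = 1 - H(p) where H(p) is binary entropy
H(0.1779) = -0.1779 × log₂(0.1779) - 0.8221 × log₂(0.8221)
H(p) = 0.6755
C = 1 - 0.6755 = 0.3245 bits/use


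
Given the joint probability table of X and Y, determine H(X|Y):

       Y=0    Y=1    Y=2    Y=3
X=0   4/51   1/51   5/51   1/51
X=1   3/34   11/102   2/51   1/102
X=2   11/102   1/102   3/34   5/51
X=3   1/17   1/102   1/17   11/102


H(X|Y) = Σ_y p(y) H(X|Y=y)
  p(Y=0) = 1/3, H(X|Y=0) = 1.9671
  p(Y=1) = 5/34, H(X|Y=1) = 1.2366
  p(Y=2) = 29/102, H(X|Y=2) = 1.9180
  p(Y=3) = 4/17, H(X|Y=3) = 1.5319
H(X|Y) = 0.3333×1.9671 + 0.1471×1.2366 + 0.2843×1.9180 + 0.2353×1.5319 = 1.7433 bits


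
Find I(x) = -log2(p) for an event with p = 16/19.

Information content I(x) = -log₂(p(x))
I = -log₂(16/19) = -log₂(0.8421)
I = 0.2479 bits


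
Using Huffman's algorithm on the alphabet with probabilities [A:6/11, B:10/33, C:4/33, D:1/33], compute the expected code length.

Huffman tree construction:
Combine smallest probabilities repeatedly
Resulting codes:
  A: 1 (length 1)
  B: 01 (length 2)
  C: 001 (length 3)
  D: 000 (length 3)
Average length = Σ p(s) × length(s) = 1.6061 bits


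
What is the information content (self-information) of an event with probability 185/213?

Information content I(x) = -log₂(p(x))
I = -log₂(185/213) = -log₂(0.8685)
I = 0.2033 bits


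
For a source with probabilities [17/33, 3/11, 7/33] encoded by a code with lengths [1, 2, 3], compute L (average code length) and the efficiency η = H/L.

Average length L = Σ p_i × l_i = 1.6970 bits
Entropy H = 1.4787 bits
Efficiency η = H/L × 100% = 87.14%


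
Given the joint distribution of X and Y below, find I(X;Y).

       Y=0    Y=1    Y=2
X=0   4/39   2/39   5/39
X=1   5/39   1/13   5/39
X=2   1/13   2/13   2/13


H(X) = 1.5735, H(Y) = 1.5656, H(X,Y) = 3.0967
I(X;Y) = H(X) + H(Y) - H(X,Y) = 0.0424 bits


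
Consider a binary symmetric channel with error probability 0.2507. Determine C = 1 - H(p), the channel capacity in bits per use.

For BSC with error probability p:
C = 1 - H(p) where H(p) is binary entropy
H(0.2507) = -0.2507 × log₂(0.2507) - 0.7493 × log₂(0.7493)
H(p) = 0.8124
C = 1 - 0.8124 = 0.1876 bits/use


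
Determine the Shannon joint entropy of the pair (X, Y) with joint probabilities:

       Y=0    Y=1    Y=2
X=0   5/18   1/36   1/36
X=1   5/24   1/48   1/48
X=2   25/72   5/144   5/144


H(X,Y) = -Σ p(x,y) log₂ p(x,y)
  p(0,0)=5/18: -0.2778 × log₂(0.2778) = 0.5133
  p(0,1)=1/36: -0.0278 × log₂(0.0278) = 0.1436
  p(0,2)=1/36: -0.0278 × log₂(0.0278) = 0.1436
  p(1,0)=5/24: -0.2083 × log₂(0.2083) = 0.4715
  p(1,1)=1/48: -0.0208 × log₂(0.0208) = 0.1164
  p(1,2)=1/48: -0.0208 × log₂(0.0208) = 0.1164
  p(2,0)=25/72: -0.3472 × log₂(0.3472) = 0.5299
  p(2,1)=5/144: -0.0347 × log₂(0.0347) = 0.1683
  p(2,2)=5/144: -0.0347 × log₂(0.0347) = 0.1683
H(X,Y) = 2.3713 bits


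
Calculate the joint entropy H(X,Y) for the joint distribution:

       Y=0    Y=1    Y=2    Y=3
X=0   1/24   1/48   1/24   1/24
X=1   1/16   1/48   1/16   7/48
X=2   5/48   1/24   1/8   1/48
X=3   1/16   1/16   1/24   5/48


H(X,Y) = -Σ p(x,y) log₂ p(x,y)
  p(0,0)=1/24: -0.0417 × log₂(0.0417) = 0.1910
  p(0,1)=1/48: -0.0208 × log₂(0.0208) = 0.1164
  p(0,2)=1/24: -0.0417 × log₂(0.0417) = 0.1910
  p(0,3)=1/24: -0.0417 × log₂(0.0417) = 0.1910
  p(1,0)=1/16: -0.0625 × log₂(0.0625) = 0.2500
  p(1,1)=1/48: -0.0208 × log₂(0.0208) = 0.1164
  p(1,2)=1/16: -0.0625 × log₂(0.0625) = 0.2500
  p(1,3)=7/48: -0.1458 × log₂(0.1458) = 0.4051
  p(2,0)=5/48: -0.1042 × log₂(0.1042) = 0.3399
  p(2,1)=1/24: -0.0417 × log₂(0.0417) = 0.1910
  p(2,2)=1/8: -0.1250 × log₂(0.1250) = 0.3750
  p(2,3)=1/48: -0.0208 × log₂(0.0208) = 0.1164
  p(3,0)=1/16: -0.0625 × log₂(0.0625) = 0.2500
  p(3,1)=1/16: -0.0625 × log₂(0.0625) = 0.2500
  p(3,2)=1/24: -0.0417 × log₂(0.0417) = 0.1910
  p(3,3)=5/48: -0.1042 × log₂(0.1042) = 0.3399
H(X,Y) = 3.7641 bits


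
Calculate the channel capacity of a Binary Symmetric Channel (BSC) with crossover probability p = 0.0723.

For BSC with error probability p:
C = 1 - H(p) where H(p) is binary entropy
H(0.0723) = -0.0723 × log₂(0.0723) - 0.9277 × log₂(0.9277)
H(p) = 0.3744
C = 1 - 0.3744 = 0.6256 bits/use


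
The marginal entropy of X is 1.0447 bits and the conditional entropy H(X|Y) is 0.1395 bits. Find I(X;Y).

I(X;Y) = H(X) - H(X|Y)
I(X;Y) = 1.0447 - 0.1395 = 0.9052 bits


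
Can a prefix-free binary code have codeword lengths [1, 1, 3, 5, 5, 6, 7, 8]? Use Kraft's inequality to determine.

Kraft inequality: Σ 2^(-l_i) ≤ 1 for prefix-free code
Calculating: 2^(-1) + 2^(-1) + 2^(-3) + 2^(-5) + 2^(-5) + 2^(-6) + 2^(-7) + 2^(-8)
= 0.5 + 0.5 + 0.125 + 0.03125 + 0.03125 + 0.015625 + 0.0078125 + 0.00390625
= 1.2148
Since 1.2148 > 1, prefix-free code does not exist


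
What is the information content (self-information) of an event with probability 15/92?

Information content I(x) = -log₂(p(x))
I = -log₂(15/92) = -log₂(0.1630)
I = 2.6167 bits


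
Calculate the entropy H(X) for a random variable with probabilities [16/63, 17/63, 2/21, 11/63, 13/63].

H(X) = -Σ p(x) log₂ p(x)
  -16/63 × log₂(16/63) = 0.5022
  -17/63 × log₂(17/63) = 0.5100
  -2/21 × log₂(2/21) = 0.3231
  -11/63 × log₂(11/63) = 0.4396
  -13/63 × log₂(13/63) = 0.4698
H(X) = 2.2446 bits


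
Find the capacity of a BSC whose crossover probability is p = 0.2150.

For BSC with error probability p:
C = 1 - H(p) where H(p) is binary entropy
H(0.2150) = -0.2150 × log₂(0.2150) - 0.7850 × log₂(0.7850)
H(p) = 0.7509
C = 1 - 0.7509 = 0.2491 bits/use


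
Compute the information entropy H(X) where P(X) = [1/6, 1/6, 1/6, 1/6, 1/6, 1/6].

H(X) = -Σ p(x) log₂ p(x)
  -1/6 × log₂(1/6) = 0.4308
  -1/6 × log₂(1/6) = 0.4308
  -1/6 × log₂(1/6) = 0.4308
  -1/6 × log₂(1/6) = 0.4308
  -1/6 × log₂(1/6) = 0.4308
  -1/6 × log₂(1/6) = 0.4308
H(X) = 2.5850 bits


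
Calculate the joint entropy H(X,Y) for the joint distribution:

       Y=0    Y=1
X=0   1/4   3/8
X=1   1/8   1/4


H(X,Y) = -Σ p(x,y) log₂ p(x,y)
  p(0,0)=1/4: -0.2500 × log₂(0.2500) = 0.5000
  p(0,1)=3/8: -0.3750 × log₂(0.3750) = 0.5306
  p(1,0)=1/8: -0.1250 × log₂(0.1250) = 0.3750
  p(1,1)=1/4: -0.2500 × log₂(0.2500) = 0.5000
H(X,Y) = 1.9056 bits


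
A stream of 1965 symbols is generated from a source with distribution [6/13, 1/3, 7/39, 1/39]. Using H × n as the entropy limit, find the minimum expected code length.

Entropy H = 1.6235 bits/symbol
Minimum bits = H × n = 1.6235 × 1965
= 3190.09 bits


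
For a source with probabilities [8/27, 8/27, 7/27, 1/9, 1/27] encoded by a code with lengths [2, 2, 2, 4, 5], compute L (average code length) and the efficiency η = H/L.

Average length L = Σ p_i × l_i = 2.3333 bits
Entropy H = 2.0732 bits
Efficiency η = H/L × 100% = 88.85%


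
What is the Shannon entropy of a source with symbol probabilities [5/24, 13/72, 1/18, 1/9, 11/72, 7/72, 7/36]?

H(X) = -Σ p(x) log₂ p(x)
  -5/24 × log₂(5/24) = 0.4715
  -13/72 × log₂(13/72) = 0.4459
  -1/18 × log₂(1/18) = 0.2317
  -1/9 × log₂(1/9) = 0.3522
  -11/72 × log₂(11/72) = 0.4141
  -7/72 × log₂(7/72) = 0.3269
  -7/36 × log₂(7/36) = 0.4594
H(X) = 2.7016 bits


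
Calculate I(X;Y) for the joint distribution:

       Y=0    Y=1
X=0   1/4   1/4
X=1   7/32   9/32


H(X) = 1.0000, H(Y) = 0.9972, H(X,Y) = 1.9943
I(X;Y) = H(X) + H(Y) - H(X,Y) = 0.0028 bits


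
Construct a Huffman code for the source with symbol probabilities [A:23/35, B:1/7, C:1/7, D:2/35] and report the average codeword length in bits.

Huffman tree construction:
Combine smallest probabilities repeatedly
Resulting codes:
  A: 1 (length 1)
  B: 011 (length 3)
  C: 00 (length 2)
  D: 010 (length 3)
Average length = Σ p(s) × length(s) = 1.5429 bits


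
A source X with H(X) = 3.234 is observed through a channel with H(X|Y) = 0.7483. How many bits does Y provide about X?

I(X;Y) = H(X) - H(X|Y)
I(X;Y) = 3.234 - 0.7483 = 2.4857 bits


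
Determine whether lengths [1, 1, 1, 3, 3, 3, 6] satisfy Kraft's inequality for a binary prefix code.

Kraft inequality: Σ 2^(-l_i) ≤ 1 for prefix-free code
Calculating: 2^(-1) + 2^(-1) + 2^(-1) + 2^(-3) + 2^(-3) + 2^(-3) + 2^(-6)
= 0.5 + 0.5 + 0.5 + 0.125 + 0.125 + 0.125 + 0.015625
= 1.8906
Since 1.8906 > 1, prefix-free code does not exist


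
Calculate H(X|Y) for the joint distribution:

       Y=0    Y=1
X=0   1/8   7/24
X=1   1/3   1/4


H(X|Y) = Σ_y p(y) H(X|Y=y)
  p(Y=0) = 11/24, H(X|Y=0) = 0.8454
  p(Y=1) = 13/24, H(X|Y=1) = 0.9957
H(X|Y) = 0.4583×0.8454 + 0.5417×0.9957 = 0.9268 bits


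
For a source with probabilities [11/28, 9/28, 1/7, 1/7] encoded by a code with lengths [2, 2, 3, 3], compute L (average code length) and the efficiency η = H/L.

Average length L = Σ p_i × l_i = 2.2857 bits
Entropy H = 1.8580 bits
Efficiency η = H/L × 100% = 81.29%


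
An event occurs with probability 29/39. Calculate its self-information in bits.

Information content I(x) = -log₂(p(x))
I = -log₂(29/39) = -log₂(0.7436)
I = 0.4274 bits


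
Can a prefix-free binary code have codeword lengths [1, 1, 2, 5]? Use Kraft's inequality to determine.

Kraft inequality: Σ 2^(-l_i) ≤ 1 for prefix-free code
Calculating: 2^(-1) + 2^(-1) + 2^(-2) + 2^(-5)
= 0.5 + 0.5 + 0.25 + 0.03125
= 1.2812
Since 1.2812 > 1, prefix-free code does not exist


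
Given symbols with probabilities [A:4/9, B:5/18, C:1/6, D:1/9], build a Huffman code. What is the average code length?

Huffman tree construction:
Combine smallest probabilities repeatedly
Resulting codes:
  A: 0 (length 1)
  B: 10 (length 2)
  C: 111 (length 3)
  D: 110 (length 3)
Average length = Σ p(s) × length(s) = 1.8333 bits


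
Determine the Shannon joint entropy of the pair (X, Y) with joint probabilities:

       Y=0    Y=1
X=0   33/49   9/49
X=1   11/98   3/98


H(X,Y) = -Σ p(x,y) log₂ p(x,y)
  p(0,0)=33/49: -0.6735 × log₂(0.6735) = 0.3841
  p(0,1)=9/49: -0.1837 × log₂(0.1837) = 0.4490
  p(1,0)=11/98: -0.1122 × log₂(0.1122) = 0.3542
  p(1,1)=3/98: -0.0306 × log₂(0.0306) = 0.1540
H(X,Y) = 1.3413 bits


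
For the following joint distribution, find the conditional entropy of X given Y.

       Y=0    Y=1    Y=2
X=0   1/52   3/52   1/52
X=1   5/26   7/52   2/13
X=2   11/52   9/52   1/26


H(X|Y) = Σ_y p(y) H(X|Y=y)
  p(Y=0) = 11/26, H(X|Y=0) = 1.2197
  p(Y=1) = 19/52, H(X|Y=1) = 1.4618
  p(Y=2) = 11/52, H(X|Y=2) = 1.0958
H(X|Y) = 0.4231×1.2197 + 0.3654×1.4618 + 0.2115×1.0958 = 1.2820 bits


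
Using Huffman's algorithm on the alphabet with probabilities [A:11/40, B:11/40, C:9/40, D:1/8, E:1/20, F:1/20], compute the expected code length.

Huffman tree construction:
Combine smallest probabilities repeatedly
Resulting codes:
  A: 10 (length 2)
  B: 11 (length 2)
  C: 00 (length 2)
  D: 011 (length 3)
  E: 0100 (length 4)
  F: 0101 (length 4)
Average length = Σ p(s) × length(s) = 2.3250 bits


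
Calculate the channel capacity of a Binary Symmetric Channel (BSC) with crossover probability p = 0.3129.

For BSC with error probability p:
C = 1 - H(p) where H(p) is binary entropy
H(0.3129) = -0.3129 × log₂(0.3129) - 0.6871 × log₂(0.6871)
H(p) = 0.8965
C = 1 - 0.8965 = 0.1035 bits/use


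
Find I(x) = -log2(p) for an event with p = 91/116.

Information content I(x) = -log₂(p(x))
I = -log₂(91/116) = -log₂(0.7845)
I = 0.3502 bits


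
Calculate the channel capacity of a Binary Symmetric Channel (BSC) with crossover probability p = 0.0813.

For BSC with error probability p:
C = 1 - H(p) where H(p) is binary entropy
H(0.0813) = -0.0813 × log₂(0.0813) - 0.9187 × log₂(0.9187)
H(p) = 0.4067
C = 1 - 0.4067 = 0.5933 bits/use
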